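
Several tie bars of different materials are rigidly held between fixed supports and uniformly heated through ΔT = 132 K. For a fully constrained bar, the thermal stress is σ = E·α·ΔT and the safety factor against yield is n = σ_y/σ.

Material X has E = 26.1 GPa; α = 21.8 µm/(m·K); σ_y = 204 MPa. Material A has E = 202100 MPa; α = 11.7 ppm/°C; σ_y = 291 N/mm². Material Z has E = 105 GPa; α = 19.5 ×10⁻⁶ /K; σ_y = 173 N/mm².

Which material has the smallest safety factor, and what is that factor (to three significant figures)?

material Z, n = 0.640

Converting E to GPa, α to ×10⁻⁶/K, σ_y to MPa, then σ and n for each:
  material X: E = 26.10, α = 21.8, σ_y = 204.0 → σ = 75.1 MPa, n = 2.72
  material A: E = 202.1, α = 11.7, σ_y = 291.0 → σ = 312 MPa, n = 0.932
  material Z: E = 105.0, α = 19.5, σ_y = 173.0 → σ = 270 MPa, n = 0.640
Smallest n: material Z with n = 0.640.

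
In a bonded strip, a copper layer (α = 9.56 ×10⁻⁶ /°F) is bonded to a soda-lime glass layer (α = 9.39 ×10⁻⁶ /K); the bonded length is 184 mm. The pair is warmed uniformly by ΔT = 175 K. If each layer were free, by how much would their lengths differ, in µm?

252 µm

copper: α = 9.56×10⁻⁶/°F × 9/5 = 17.2×10⁻⁶/K.
Δα = |17.2 − 9.39|×10⁻⁶/K = 7.82×10⁻⁶/K.
ΔL_mismatch = Δα·L·ΔT = 7.82×10⁻⁶ × 184.0 mm × 175.0 K = 252 µm.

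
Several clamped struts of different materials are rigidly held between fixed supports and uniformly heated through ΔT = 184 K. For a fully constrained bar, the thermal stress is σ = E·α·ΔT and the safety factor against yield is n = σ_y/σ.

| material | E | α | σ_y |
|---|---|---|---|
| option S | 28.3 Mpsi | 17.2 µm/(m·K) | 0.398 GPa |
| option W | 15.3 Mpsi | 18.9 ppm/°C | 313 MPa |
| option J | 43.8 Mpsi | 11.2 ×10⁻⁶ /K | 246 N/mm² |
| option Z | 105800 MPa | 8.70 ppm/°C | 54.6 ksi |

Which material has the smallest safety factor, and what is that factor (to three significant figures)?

Converting E to GPa, α to ×10⁻⁶/K, σ_y to MPa, then σ and n for each:
  option S: E = 195.1, α = 17.2, σ_y = 398.0 → σ = 618 MPa, n = 0.645
  option W: E = 105.5, α = 18.9, σ_y = 313.0 → σ = 367 MPa, n = 0.853
  option J: E = 302.0, α = 11.2, σ_y = 246.0 → σ = 622 MPa, n = 0.395
  option Z: E = 105.8, α = 8.70, σ_y = 376.5 → σ = 169 MPa, n = 2.22
The minimum is option J at n = 0.395.

option J, n = 0.395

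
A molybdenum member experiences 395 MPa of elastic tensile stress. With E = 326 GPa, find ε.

ε = σ/E = 395 / 326000 = 1.21×10⁻³.

1.21×10⁻³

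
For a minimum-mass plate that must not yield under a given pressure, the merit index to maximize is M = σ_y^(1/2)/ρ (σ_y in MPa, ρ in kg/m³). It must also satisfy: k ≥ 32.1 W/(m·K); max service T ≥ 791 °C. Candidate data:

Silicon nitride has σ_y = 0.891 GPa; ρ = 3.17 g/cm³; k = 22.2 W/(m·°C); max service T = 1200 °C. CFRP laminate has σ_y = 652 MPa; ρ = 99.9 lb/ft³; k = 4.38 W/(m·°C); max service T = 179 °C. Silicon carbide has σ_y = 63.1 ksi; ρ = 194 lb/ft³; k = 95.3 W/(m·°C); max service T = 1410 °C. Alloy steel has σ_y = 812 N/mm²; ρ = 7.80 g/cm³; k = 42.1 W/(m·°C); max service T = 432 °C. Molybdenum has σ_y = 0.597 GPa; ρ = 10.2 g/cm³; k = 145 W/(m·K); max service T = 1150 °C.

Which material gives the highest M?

Screen on constraints: k ≥ 32.1 W/(m·K); max service T ≥ 791 °C. Survivors: silicon carbide, molybdenum.
Convert each candidate to consistent units, then evaluate M:
  silicon carbide: σ_y = 435.1 MPa, ρ = 3108 kg/m³
  molybdenum: σ_y = 597.0 MPa, ρ = 10200 kg/m³
  silicon carbide: M = 6.71×10⁻³
  molybdenum: M = 2.40×10⁻³
Highest index: silicon carbide.

silicon carbide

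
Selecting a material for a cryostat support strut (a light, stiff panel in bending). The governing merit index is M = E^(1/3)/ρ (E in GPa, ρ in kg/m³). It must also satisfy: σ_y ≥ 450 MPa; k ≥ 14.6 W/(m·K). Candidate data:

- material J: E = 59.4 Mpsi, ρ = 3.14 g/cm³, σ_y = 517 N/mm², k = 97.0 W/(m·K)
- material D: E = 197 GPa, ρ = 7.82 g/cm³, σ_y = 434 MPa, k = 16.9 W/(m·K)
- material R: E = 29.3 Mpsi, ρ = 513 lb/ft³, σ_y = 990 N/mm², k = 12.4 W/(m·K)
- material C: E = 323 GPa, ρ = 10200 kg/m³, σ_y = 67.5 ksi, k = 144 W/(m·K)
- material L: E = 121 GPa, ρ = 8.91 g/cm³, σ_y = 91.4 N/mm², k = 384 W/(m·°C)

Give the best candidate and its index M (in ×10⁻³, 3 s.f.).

material J, M = 2.37×10⁻³

Screen on constraints: σ_y ≥ 450 MPa; k ≥ 14.6 W/(m·K). Survivors: material J, material C.
Convert each candidate to consistent units, then evaluate M:
  material J: E = 409.5 GPa, ρ = 3140 kg/m³
  material C: E = 323.0 GPa, ρ = 10200 kg/m³
  material J: M = 2.37×10⁻³
  material C: M = 0.673×10⁻³
Highest index: material J.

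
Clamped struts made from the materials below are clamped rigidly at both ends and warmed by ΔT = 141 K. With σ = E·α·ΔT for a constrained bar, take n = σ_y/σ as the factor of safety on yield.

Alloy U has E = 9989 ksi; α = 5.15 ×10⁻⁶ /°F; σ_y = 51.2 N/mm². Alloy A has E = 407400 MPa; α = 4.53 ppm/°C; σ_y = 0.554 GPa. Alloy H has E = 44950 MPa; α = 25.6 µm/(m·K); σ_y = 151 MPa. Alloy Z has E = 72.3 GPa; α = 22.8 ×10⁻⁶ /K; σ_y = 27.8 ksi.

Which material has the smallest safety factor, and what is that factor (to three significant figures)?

Converting E to GPa, α to ×10⁻⁶/K, σ_y to MPa, then σ and n for each:
  alloy U: E = 68.87, α = 9.27, σ_y = 51.20 → σ = 90.0 MPa, n = 0.569
  alloy A: E = 407.4, α = 4.53, σ_y = 554.0 → σ = 260 MPa, n = 2.13
  alloy H: E = 44.95, α = 25.6, σ_y = 151.0 → σ = 162 MPa, n = 0.931
  alloy Z: E = 72.30, α = 22.8, σ_y = 191.7 → σ = 232 MPa, n = 0.825
Alloy U has the lowest safety factor, n = 0.569.

alloy U, n = 0.569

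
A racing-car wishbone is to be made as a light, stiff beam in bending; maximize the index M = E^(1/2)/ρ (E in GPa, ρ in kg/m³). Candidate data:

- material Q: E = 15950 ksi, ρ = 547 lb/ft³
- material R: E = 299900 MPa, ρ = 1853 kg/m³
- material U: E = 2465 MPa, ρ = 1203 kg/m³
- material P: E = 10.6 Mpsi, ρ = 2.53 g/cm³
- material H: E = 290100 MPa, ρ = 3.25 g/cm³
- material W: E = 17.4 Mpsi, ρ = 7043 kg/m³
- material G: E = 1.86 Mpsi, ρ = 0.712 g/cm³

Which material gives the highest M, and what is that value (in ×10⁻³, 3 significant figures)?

material R, M = 9.35×10⁻³

Normalizing units and computing the index:
  material Q: E = 110.0 GPa, ρ = 8762 kg/m³
  material R: E = 299.9 GPa, ρ = 1853 kg/m³
  material U: E = 2.465 GPa, ρ = 1203 kg/m³
  material P: E = 73.08 GPa, ρ = 2530 kg/m³
  material H: E = 290.1 GPa, ρ = 3250 kg/m³
  material W: E = 120.0 GPa, ρ = 7043 kg/m³
  material G: E = 12.82 GPa, ρ = 712.0 kg/m³
  material R: M = 9.35×10⁻³
  material H: M = 5.24×10⁻³
  material G: M = 5.03×10⁻³
  material P: M = 3.38×10⁻³
  material W: M = 1.56×10⁻³
  material U: M = 1.31×10⁻³
  material Q: M = 1.20×10⁻³
Material R has the largest M.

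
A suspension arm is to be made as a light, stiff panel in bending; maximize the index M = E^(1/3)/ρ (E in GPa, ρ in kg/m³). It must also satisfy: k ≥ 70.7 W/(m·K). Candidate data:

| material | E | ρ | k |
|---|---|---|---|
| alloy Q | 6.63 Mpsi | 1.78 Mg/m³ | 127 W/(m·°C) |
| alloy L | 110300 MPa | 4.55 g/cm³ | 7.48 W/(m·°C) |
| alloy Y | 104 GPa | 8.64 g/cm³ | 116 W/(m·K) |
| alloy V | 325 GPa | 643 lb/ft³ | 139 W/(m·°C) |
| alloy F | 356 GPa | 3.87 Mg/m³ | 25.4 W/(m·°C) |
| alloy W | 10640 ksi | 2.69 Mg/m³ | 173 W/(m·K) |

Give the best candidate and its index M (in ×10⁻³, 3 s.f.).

Screen on constraints: k ≥ 70.7 W/(m·K). Survivors: alloy Q, alloy Y, alloy V, alloy W.
Normalizing units and computing the index:
  alloy Q: E = 45.71 GPa, ρ = 1780 kg/m³
  alloy Y: E = 104.0 GPa, ρ = 8640 kg/m³
  alloy V: E = 325.0 GPa, ρ = 10300 kg/m³
  alloy W: E = 73.36 GPa, ρ = 2690 kg/m³
  alloy Q: M = 2.01×10⁻³
  alloy W: M = 1.56×10⁻³
  alloy V: M = 0.668×10⁻³
  alloy Y: M = 0.544×10⁻³
Alloy Q has the largest M.

alloy Q, M = 2.01×10⁻³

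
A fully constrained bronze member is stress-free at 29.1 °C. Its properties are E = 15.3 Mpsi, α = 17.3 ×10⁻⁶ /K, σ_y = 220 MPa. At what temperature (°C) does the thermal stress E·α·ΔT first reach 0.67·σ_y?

110 °C

E = 15.3 Mpsi = 105.5 GPa.
E·α·ΔT = 147.4 MPa ⇒ ΔT = 147.4 / (105.5×10³ × 17.3×10⁻⁶) = 80.77 K.
T = 29.1 + 80.77 = 109.9 °C.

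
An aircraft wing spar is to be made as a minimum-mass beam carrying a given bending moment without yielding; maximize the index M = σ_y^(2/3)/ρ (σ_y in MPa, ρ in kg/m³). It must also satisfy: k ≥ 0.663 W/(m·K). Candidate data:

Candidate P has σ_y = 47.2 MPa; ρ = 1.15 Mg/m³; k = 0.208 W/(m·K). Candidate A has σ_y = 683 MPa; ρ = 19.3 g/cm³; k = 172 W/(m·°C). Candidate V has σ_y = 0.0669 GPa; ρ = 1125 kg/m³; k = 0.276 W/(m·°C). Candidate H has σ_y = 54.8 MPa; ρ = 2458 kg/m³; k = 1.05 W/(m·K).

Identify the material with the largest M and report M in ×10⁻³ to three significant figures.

candidate H, M = 5.87×10⁻³

Screen on constraints: k ≥ 0.663 W/(m·K). Survivors: candidate A, candidate H.
Putting every candidate on a common basis:
  candidate A: σ_y = 683.0 MPa, ρ = 19300 kg/m³
  candidate H: σ_y = 54.80 MPa, ρ = 2458 kg/m³
  candidate H: M = 5.87×10⁻³
  candidate A: M = 4.02×10⁻³
Highest index: candidate H.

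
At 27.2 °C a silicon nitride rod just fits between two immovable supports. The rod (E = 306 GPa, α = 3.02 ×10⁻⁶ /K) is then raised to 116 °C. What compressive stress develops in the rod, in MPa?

ΔT = 88.80 K. Constrained thermal stress σ = E·α·ΔT = 306.0×10³ MPa × 3.02×10⁻⁶ × 88.80 = 82.1 MPa (compressive).

82.1 MPa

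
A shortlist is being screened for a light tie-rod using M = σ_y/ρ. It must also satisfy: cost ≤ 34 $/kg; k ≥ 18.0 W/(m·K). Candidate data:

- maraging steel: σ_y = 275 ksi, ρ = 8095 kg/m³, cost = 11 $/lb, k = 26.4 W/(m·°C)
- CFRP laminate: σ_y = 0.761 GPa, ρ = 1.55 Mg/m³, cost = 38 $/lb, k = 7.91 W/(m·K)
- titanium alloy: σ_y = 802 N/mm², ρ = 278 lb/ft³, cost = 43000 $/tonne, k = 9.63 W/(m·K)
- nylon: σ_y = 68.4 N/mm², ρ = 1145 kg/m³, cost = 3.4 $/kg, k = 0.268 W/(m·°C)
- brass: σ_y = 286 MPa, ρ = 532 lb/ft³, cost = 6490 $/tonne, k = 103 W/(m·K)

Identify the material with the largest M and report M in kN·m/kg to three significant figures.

Screen on constraints: cost ≤ 34 $/kg; k ≥ 18.0 W/(m·K). Survivors: maraging steel, brass.
Normalizing units and computing the index:
  maraging steel: σ_y = 1896 MPa, ρ = 8095 kg/m³
  brass: σ_y = 286.0 MPa, ρ = 8522 kg/m³
  maraging steel: M = 234 kN·m/kg
  brass: M = 33.6 kN·m/kg
Maraging steel has the largest M.

maraging steel, M = 234 kN·m/kg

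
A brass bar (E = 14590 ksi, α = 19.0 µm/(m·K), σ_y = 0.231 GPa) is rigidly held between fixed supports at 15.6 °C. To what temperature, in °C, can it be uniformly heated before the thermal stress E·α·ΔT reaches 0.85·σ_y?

E = 14590 ksi = 100.6 GPa.
σ_y = 0.231 GPa = 231.0 MPa.
E·α·ΔT = 196.3 MPa ⇒ ΔT = 196.3 / (100.6×10³ × 19.0×10⁻⁶) = 102.7 K.
T = 15.6 + 102.7 = 118.3 °C.

118 °C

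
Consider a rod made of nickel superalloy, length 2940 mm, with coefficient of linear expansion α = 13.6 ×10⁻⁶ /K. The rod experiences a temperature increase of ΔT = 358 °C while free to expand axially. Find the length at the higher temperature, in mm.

ΔL = α·L₀·ΔT = 13.6×10⁻⁶ × 2940 mm × 358.0 K = 14.3 mm.
L = L₀ + ΔL = 2940 + 14.3 = 2954.3 mm.

2954.3 mm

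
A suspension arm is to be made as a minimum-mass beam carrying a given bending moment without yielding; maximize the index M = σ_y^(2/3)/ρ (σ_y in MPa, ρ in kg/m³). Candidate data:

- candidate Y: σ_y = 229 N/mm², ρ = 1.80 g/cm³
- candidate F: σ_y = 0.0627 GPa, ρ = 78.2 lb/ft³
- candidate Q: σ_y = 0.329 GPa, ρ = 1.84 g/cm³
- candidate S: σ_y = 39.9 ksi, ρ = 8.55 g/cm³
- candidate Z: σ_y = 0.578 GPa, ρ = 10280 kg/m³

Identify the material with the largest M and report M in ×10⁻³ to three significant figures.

Putting every candidate on a common basis:
  candidate Y: σ_y = 229.0 MPa, ρ = 1800 kg/m³
  candidate F: σ_y = 62.70 MPa, ρ = 1253 kg/m³
  candidate Q: σ_y = 329.0 MPa, ρ = 1840 kg/m³
  candidate S: σ_y = 275.1 MPa, ρ = 8550 kg/m³
  candidate Z: σ_y = 578.0 MPa, ρ = 10280 kg/m³
  candidate Q: M = 25.9×10⁻³
  candidate Y: M = 20.8×10⁻³
  candidate F: M = 12.6×10⁻³
  candidate Z: M = 6.75×10⁻³
  candidate S: M = 4.95×10⁻³
Candidate Q ranks first.

candidate Q, M = 25.9×10⁻³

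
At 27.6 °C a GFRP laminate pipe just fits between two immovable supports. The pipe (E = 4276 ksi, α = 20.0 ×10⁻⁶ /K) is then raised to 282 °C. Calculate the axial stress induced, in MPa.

150 MPa

E = 4276 ksi = 29.48 GPa.
ΔT = 254.4 K. Constrained thermal stress σ = E·α·ΔT = 29.48×10³ MPa × 20.0×10⁻⁶ × 254.4 = 150 MPa (compressive).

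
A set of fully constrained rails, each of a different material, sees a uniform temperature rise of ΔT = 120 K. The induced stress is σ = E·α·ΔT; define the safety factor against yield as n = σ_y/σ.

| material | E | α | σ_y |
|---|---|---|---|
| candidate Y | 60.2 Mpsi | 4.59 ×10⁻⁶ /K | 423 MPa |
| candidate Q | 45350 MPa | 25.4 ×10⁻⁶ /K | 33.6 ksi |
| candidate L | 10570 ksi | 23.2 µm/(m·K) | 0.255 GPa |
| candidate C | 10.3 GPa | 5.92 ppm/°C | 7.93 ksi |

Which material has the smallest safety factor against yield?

candidate L

In consistent units (E in GPa, α in ×10⁻⁶/K, σ_y in MPa):
  candidate Y: E = 415.1, α = 4.59, σ_y = 423.0 → σ = 229 MPa, n = 1.85
  candidate Q: E = 45.35, α = 25.4, σ_y = 231.7 → σ = 138 MPa, n = 1.68
  candidate L: E = 72.88, α = 23.2, σ_y = 255.0 → σ = 203 MPa, n = 1.26
  candidate C: E = 10.30, α = 5.92, σ_y = 54.68 → σ = 7.32 MPa, n = 7.47
Smallest n: candidate L with n = 1.26.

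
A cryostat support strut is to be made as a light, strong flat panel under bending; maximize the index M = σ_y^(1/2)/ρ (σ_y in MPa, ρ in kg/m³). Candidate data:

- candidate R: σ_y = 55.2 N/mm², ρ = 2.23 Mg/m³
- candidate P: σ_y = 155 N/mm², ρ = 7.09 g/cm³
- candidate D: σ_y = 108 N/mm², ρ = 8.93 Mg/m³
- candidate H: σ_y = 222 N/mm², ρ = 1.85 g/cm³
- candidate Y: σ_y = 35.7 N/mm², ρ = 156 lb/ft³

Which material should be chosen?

Normalizing units and computing the index:
  candidate R: σ_y = 55.20 MPa, ρ = 2230 kg/m³
  candidate P: σ_y = 155.0 MPa, ρ = 7090 kg/m³
  candidate D: σ_y = 108.0 MPa, ρ = 8930 kg/m³
  candidate H: σ_y = 222.0 MPa, ρ = 1850 kg/m³
  candidate Y: σ_y = 35.70 MPa, ρ = 2499 kg/m³
  candidate H: M = 8.05×10⁻³
  candidate R: M = 3.33×10⁻³
  candidate Y: M = 2.39×10⁻³
  candidate P: M = 1.76×10⁻³
  candidate D: M = 1.16×10⁻³
Highest index: candidate H.

candidate H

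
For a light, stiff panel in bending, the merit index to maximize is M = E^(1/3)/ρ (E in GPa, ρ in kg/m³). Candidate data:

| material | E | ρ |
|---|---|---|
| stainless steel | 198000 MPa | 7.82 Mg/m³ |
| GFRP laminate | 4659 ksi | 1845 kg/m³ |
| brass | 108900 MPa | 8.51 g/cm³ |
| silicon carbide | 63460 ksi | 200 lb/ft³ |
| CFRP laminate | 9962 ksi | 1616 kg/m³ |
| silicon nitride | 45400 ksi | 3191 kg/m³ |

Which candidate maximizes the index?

CFRP laminate

In SI units:
  stainless steel: E = 198.0 GPa, ρ = 7820 kg/m³
  GFRP laminate: E = 32.12 GPa, ρ = 1845 kg/m³
  brass: E = 108.9 GPa, ρ = 8510 kg/m³
  silicon carbide: E = 437.5 GPa, ρ = 3204 kg/m³
  CFRP laminate: E = 68.69 GPa, ρ = 1616 kg/m³
  silicon nitride: E = 313.0 GPa, ρ = 3191 kg/m³
  CFRP laminate: M = 2.53×10⁻³
  silicon carbide: M = 2.37×10⁻³
  silicon nitride: M = 2.13×10⁻³
  GFRP laminate: M = 1.72×10⁻³
  stainless steel: M = 0.745×10⁻³
  brass: M = 0.561×10⁻³
The maximum is for CFRP laminate.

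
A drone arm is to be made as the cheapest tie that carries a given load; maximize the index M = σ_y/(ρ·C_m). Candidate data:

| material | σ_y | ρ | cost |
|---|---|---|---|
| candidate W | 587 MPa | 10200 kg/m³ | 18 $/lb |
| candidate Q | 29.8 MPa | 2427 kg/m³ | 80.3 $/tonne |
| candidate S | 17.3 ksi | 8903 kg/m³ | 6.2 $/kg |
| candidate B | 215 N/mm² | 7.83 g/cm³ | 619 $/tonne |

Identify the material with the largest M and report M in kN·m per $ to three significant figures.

candidate Q, M = 153 kN·m per $

Normalizing units and computing the index:
  candidate W: σ_y = 587.0 MPa, ρ = 10200 kg/m³, cost = 39.68 $/kg
  candidate Q: σ_y = 29.80 MPa, ρ = 2427 kg/m³, cost = 0.08030 $/kg
  candidate S: σ_y = 119.3 MPa, ρ = 8903 kg/m³, cost = 6.200 $/kg
  candidate B: σ_y = 215.0 MPa, ρ = 7830 kg/m³, cost = 0.6190 $/kg
  candidate Q: M = 153 kN·m per $
  candidate B: M = 44.4 kN·m per $
  candidate S: M = 2.16 kN·m per $
  candidate W: M = 1.45 kN·m per $
The maximum is for candidate Q.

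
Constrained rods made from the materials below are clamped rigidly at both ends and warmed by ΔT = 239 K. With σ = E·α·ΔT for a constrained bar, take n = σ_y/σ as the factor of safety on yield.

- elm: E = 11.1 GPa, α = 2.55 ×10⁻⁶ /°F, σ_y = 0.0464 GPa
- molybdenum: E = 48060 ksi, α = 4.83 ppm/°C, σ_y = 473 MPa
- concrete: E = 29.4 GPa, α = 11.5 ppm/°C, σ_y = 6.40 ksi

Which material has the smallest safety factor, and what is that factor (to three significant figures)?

Converting E to GPa, α to ×10⁻⁶/K, σ_y to MPa, then σ and n for each:
  elm: E = 11.10, α = 4.59, σ_y = 46.40 → σ = 12.2 MPa, n = 3.81
  molybdenum: E = 331.4, α = 4.83, σ_y = 473.0 → σ = 383 MPa, n = 1.24
  concrete: E = 29.40, α = 11.5, σ_y = 44.13 → σ = 80.8 MPa, n = 0.546
The minimum is concrete at n = 0.546.

concrete, n = 0.546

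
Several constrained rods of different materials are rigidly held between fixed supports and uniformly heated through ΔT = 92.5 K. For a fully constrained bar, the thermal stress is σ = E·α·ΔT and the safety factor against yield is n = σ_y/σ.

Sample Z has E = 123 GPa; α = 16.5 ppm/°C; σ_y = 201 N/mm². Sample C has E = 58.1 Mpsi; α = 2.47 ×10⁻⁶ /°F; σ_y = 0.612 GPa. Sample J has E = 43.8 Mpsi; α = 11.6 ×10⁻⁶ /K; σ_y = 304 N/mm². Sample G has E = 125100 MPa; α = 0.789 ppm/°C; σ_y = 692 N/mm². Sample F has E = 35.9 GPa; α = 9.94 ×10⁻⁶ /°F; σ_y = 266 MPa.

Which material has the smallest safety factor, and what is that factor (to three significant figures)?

sample J, n = 0.938

With everything in SI (GPa, ×10⁻⁶/K, MPa):
  sample Z: E = 123.0, α = 16.5, σ_y = 201.0 → σ = 188 MPa, n = 1.07
  sample C: E = 400.6, α = 4.45, σ_y = 612.0 → σ = 165 MPa, n = 3.71
  sample J: E = 302.0, α = 11.6, σ_y = 304.0 → σ = 324 MPa, n = 0.938
  sample G: E = 125.1, α = 0.789, σ_y = 692.0 → σ = 9.13 MPa, n = 75.8
  sample F: E = 35.90, α = 17.9, σ_y = 266.0 → σ = 59.4 MPa, n = 4.48
Smallest n: sample J with n = 0.938.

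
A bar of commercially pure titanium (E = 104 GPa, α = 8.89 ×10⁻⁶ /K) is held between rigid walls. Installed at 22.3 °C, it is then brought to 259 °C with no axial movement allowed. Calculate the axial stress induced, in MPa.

219 MPa

ΔT = 236.7 K. Constrained thermal stress σ = E·α·ΔT = 104.0×10³ MPa × 8.89×10⁻⁶ × 236.7 = 219 MPa (compressive).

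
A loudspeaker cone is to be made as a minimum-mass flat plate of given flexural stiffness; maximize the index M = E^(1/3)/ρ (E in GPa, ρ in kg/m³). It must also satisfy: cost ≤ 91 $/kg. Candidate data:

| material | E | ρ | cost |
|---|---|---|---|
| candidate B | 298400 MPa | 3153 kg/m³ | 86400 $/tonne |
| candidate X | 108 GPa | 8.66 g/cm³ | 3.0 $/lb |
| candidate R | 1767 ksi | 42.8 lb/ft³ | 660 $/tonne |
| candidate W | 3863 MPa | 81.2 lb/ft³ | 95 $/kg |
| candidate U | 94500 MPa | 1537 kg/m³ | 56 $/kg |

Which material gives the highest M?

Screen on constraints: cost ≤ 91 $/kg. Survivors: candidate B, candidate X, candidate R, candidate U.
Normalizing units and computing the index:
  candidate B: E = 298.4 GPa, ρ = 3153 kg/m³
  candidate X: E = 108.0 GPa, ρ = 8660 kg/m³
  candidate R: E = 12.18 GPa, ρ = 685.6 kg/m³
  candidate U: E = 94.50 GPa, ρ = 1537 kg/m³
  candidate R: M = 3.36×10⁻³
  candidate U: M = 2.96×10⁻³
  candidate B: M = 2.12×10⁻³
  candidate X: M = 0.550×10⁻³
Candidate R has the largest M.

candidate R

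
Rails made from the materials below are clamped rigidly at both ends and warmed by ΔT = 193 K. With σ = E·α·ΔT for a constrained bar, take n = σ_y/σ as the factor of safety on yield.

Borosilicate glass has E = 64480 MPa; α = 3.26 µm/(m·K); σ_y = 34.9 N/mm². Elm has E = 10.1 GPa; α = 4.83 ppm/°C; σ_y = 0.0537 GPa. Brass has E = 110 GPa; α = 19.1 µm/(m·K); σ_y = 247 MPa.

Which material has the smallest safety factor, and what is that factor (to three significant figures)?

Converting E to GPa, α to ×10⁻⁶/K, σ_y to MPa, then σ and n for each:
  borosilicate glass: E = 64.48, α = 3.26, σ_y = 34.90 → σ = 40.6 MPa, n = 0.860
  elm: E = 10.10, α = 4.83, σ_y = 53.70 → σ = 9.42 MPa, n = 5.70
  brass: E = 110.0, α = 19.1, σ_y = 247.0 → σ = 405 MPa, n = 0.609
The minimum is brass at n = 0.609.

brass, n = 0.609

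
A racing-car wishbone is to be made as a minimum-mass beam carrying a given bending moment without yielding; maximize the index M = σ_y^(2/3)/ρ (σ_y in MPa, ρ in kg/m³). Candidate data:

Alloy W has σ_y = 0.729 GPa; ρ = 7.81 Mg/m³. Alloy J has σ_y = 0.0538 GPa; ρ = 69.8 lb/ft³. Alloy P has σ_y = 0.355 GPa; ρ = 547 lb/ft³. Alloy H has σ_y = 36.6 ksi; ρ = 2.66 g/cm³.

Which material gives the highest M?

alloy H

Putting every candidate on a common basis:
  alloy W: σ_y = 729.0 MPa, ρ = 7810 kg/m³
  alloy J: σ_y = 53.80 MPa, ρ = 1118 kg/m³
  alloy P: σ_y = 355.0 MPa, ρ = 8762 kg/m³
  alloy H: σ_y = 252.3 MPa, ρ = 2660 kg/m³
  alloy H: M = 15.0×10⁻³
  alloy J: M = 12.7×10⁻³
  alloy W: M = 10.4×10⁻³
  alloy P: M = 5.72×10⁻³
Highest index: alloy H.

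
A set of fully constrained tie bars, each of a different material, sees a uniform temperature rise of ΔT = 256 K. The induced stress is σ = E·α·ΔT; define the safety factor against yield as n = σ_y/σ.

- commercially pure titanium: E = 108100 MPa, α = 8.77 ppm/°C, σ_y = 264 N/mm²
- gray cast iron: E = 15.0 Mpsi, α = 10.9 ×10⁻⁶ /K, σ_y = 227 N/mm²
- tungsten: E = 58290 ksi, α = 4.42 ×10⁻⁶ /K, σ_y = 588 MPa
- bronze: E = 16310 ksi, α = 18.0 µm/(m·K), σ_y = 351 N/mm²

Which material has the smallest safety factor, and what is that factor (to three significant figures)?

Converting E to GPa, α to ×10⁻⁶/K, σ_y to MPa, then σ and n for each:
  commercially pure titanium: E = 108.1, α = 8.77, σ_y = 264.0 → σ = 243 MPa, n = 1.09
  gray cast iron: E = 103.4, α = 10.9, σ_y = 227.0 → σ = 289 MPa, n = 0.787
  tungsten: E = 401.9, α = 4.42, σ_y = 588.0 → σ = 455 MPa, n = 1.29
  bronze: E = 112.5, α = 18.0, σ_y = 351.0 → σ = 518 MPa, n = 0.677
The minimum is bronze at n = 0.677.

bronze, n = 0.677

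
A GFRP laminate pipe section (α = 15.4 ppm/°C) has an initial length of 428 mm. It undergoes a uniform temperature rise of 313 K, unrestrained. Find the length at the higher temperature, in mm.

ΔL = α·L₀·ΔT = 15.4×10⁻⁶ × 428 mm × 313.0 K = 2.06 mm.
L = L₀ + ΔL = 428 + 2.06 = 430.06 mm.

430.06 mm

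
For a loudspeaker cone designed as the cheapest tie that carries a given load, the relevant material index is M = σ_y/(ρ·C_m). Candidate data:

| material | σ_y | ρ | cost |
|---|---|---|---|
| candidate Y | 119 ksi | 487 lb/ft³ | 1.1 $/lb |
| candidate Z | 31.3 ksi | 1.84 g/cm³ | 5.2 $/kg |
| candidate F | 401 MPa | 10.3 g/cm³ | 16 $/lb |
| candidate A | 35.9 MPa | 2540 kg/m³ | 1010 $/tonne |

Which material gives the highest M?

Convert each candidate to consistent units, then evaluate M:
  candidate Y: σ_y = 820.5 MPa, ρ = 7801 kg/m³, cost = 2.425 $/kg
  candidate Z: σ_y = 215.8 MPa, ρ = 1840 kg/m³, cost = 5.200 $/kg
  candidate F: σ_y = 401.0 MPa, ρ = 10300 kg/m³, cost = 35.27 $/kg
  candidate A: σ_y = 35.90 MPa, ρ = 2540 kg/m³, cost = 1.010 $/kg
  candidate Y: M = 43.4 kN·m per $
  candidate Z: M = 22.6 kN·m per $
  candidate A: M = 14.0 kN·m per $
  candidate F: M = 1.10 kN·m per $
Candidate Y has the largest M.

candidate Y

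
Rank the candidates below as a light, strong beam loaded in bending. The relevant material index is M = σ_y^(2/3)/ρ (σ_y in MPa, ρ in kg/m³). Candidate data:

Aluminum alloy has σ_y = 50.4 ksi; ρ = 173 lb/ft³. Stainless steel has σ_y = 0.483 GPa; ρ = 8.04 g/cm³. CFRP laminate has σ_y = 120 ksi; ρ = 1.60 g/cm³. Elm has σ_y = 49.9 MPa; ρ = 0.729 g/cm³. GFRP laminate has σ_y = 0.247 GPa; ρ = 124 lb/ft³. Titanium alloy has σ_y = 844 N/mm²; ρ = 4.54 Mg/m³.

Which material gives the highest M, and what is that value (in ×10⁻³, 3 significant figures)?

After converting to SI:
  aluminum alloy: σ_y = 347.5 MPa, ρ = 2771 kg/m³
  stainless steel: σ_y = 483.0 MPa, ρ = 8040 kg/m³
  CFRP laminate: σ_y = 827.4 MPa, ρ = 1600 kg/m³
  elm: σ_y = 49.90 MPa, ρ = 729.0 kg/m³
  GFRP laminate: σ_y = 247.0 MPa, ρ = 1986 kg/m³
  titanium alloy: σ_y = 844.0 MPa, ρ = 4540 kg/m³
  CFRP laminate: M = 55.1×10⁻³
  GFRP laminate: M = 19.8×10⁻³
  titanium alloy: M = 19.7×10⁻³
  elm: M = 18.6×10⁻³
  aluminum alloy: M = 17.8×10⁻³
  stainless steel: M = 7.66×10⁻³
Highest index: CFRP laminate.

CFRP laminate, M = 55.1×10⁻³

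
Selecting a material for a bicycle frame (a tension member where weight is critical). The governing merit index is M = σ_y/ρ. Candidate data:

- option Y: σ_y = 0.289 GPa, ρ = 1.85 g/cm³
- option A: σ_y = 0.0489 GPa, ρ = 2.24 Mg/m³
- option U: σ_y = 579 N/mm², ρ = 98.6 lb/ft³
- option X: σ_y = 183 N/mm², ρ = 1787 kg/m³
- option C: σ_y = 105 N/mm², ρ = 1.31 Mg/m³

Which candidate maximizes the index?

option U

Normalizing units and computing the index:
  option Y: σ_y = 289.0 MPa, ρ = 1850 kg/m³
  option A: σ_y = 48.90 MPa, ρ = 2240 kg/m³
  option U: σ_y = 579.0 MPa, ρ = 1579 kg/m³
  option X: σ_y = 183.0 MPa, ρ = 1787 kg/m³
  option C: σ_y = 105.0 MPa, ρ = 1310 kg/m³
  option U: M = 367 kN·m/kg
  option Y: M = 156 kN·m/kg
  option X: M = 102 kN·m/kg
  option C: M = 80.2 kN·m/kg
  option A: M = 21.8 kN·m/kg
Option U has the largest M.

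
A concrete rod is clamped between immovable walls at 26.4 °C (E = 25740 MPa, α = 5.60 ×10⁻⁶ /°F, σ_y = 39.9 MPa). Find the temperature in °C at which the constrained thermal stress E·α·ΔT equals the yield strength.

180 °C

E = 25740 MPa = 25.74 GPa.
α = 5.60×10⁻⁶/°F × 9/5 = 10.1×10⁻⁶/K.
E·α·ΔT = 39.90 MPa ⇒ ΔT = 39.90 / (25.74×10³ × 10.1×10⁻⁶) = 153.8 K.
T = 26.4 + 153.8 = 180.2 °C.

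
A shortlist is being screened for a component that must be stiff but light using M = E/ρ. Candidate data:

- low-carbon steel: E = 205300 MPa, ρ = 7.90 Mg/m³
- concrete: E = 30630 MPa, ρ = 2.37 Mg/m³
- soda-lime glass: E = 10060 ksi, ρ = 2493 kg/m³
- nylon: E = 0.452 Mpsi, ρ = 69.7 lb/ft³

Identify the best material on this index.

soda-lime glass

After converting to SI:
  low-carbon steel: E = 205.3 GPa, ρ = 7900 kg/m³
  concrete: E = 30.63 GPa, ρ = 2370 kg/m³
  soda-lime glass: E = 69.36 GPa, ρ = 2493 kg/m³
  nylon: E = 3.116 GPa, ρ = 1116 kg/m³
  soda-lime glass: M = 27.8 MN·m/kg
  low-carbon steel: M = 26.0 MN·m/kg
  concrete: M = 12.9 MN·m/kg
  nylon: M = 2.79 MN·m/kg
Soda-lime glass has the largest M.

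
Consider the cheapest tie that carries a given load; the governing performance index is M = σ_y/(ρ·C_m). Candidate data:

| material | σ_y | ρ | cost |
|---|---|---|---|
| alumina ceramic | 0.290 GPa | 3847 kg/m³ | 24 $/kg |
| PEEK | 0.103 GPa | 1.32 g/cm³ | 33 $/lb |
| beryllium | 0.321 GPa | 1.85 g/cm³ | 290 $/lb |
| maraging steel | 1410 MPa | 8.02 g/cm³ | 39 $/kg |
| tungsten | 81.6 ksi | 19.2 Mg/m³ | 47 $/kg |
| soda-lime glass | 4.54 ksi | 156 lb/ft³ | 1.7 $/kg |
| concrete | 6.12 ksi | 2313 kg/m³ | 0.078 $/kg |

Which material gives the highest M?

concrete

Convert each candidate to consistent units, then evaluate M:
  alumina ceramic: σ_y = 290.0 MPa, ρ = 3847 kg/m³, cost = 24.00 $/kg
  PEEK: σ_y = 103.0 MPa, ρ = 1320 kg/m³, cost = 72.75 $/kg
  beryllium: σ_y = 321.0 MPa, ρ = 1850 kg/m³, cost = 639.3 $/kg
  maraging steel: σ_y = 1410 MPa, ρ = 8020 kg/m³, cost = 39.00 $/kg
  tungsten: σ_y = 562.6 MPa, ρ = 19200 kg/m³, cost = 47.00 $/kg
  soda-lime glass: σ_y = 31.30 MPa, ρ = 2499 kg/m³, cost = 1.700 $/kg
  concrete: σ_y = 42.20 MPa, ρ = 2313 kg/m³, cost = 0.07800 $/kg
  concrete: M = 234 kN·m per $
  soda-lime glass: M = 7.37 kN·m per $
  maraging steel: M = 4.51 kN·m per $
  alumina ceramic: M = 3.14 kN·m per $
  PEEK: M = 1.07 kN·m per $
  tungsten: M = 0.623 kN·m per $
  beryllium: M = 0.271 kN·m per $
Concrete ranks first.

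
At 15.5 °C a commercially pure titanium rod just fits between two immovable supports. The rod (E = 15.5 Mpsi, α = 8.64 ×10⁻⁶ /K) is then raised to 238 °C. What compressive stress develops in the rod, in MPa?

205 MPa

E = 15.5 Mpsi = 106.9 GPa.
ΔT = 222.5 K. Constrained thermal stress σ = E·α·ΔT = 106.9×10³ MPa × 8.64×10⁻⁶ × 222.5 = 205 MPa (compressive).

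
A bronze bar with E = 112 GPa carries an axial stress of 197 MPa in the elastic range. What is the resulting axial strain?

ε = σ/E = 197 / 112000 = 1.76×10⁻³.

1.76×10⁻³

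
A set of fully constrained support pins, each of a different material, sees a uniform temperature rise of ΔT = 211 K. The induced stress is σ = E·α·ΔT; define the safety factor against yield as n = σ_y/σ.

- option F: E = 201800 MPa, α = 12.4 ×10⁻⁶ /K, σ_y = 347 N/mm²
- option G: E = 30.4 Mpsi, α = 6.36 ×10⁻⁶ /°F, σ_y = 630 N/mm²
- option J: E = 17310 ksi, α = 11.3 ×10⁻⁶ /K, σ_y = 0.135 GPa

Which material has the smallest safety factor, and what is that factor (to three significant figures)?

In consistent units (E in GPa, α in ×10⁻⁶/K, σ_y in MPa):
  option F: E = 201.8, α = 12.4, σ_y = 347.0 → σ = 528 MPa, n = 0.657
  option G: E = 209.6, α = 11.4, σ_y = 630.0 → σ = 506 MPa, n = 1.24
  option J: E = 119.3, α = 11.3, σ_y = 135.0 → σ = 285 MPa, n = 0.474
Option J has the lowest safety factor, n = 0.474.

option J, n = 0.474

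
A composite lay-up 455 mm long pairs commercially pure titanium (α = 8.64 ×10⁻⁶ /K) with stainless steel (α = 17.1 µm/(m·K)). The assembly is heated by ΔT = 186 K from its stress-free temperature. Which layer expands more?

stainless steel

α(commercially pure titanium) = 8.64×10⁻⁶/K vs α(stainless steel) = 17.1×10⁻⁶/K.
Higher α expands more for the same ΔT: stainless steel.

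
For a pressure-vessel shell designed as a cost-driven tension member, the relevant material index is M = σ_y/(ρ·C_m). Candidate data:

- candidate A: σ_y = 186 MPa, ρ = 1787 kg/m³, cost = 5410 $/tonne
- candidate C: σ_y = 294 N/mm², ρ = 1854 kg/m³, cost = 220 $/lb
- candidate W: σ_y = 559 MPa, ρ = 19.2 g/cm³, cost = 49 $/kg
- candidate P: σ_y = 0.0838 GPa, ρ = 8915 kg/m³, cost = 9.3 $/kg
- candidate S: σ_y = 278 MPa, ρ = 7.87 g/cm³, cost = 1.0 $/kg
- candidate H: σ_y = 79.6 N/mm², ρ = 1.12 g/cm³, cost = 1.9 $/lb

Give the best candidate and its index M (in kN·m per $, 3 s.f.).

candidate S, M = 35.3 kN·m per $

After converting to SI:
  candidate A: σ_y = 186.0 MPa, ρ = 1787 kg/m³, cost = 5.410 $/kg
  candidate C: σ_y = 294.0 MPa, ρ = 1854 kg/m³, cost = 485.0 $/kg
  candidate W: σ_y = 559.0 MPa, ρ = 19200 kg/m³, cost = 49.00 $/kg
  candidate P: σ_y = 83.80 MPa, ρ = 8915 kg/m³, cost = 9.300 $/kg
  candidate S: σ_y = 278.0 MPa, ρ = 7870 kg/m³, cost = 1.000 $/kg
  candidate H: σ_y = 79.60 MPa, ρ = 1120 kg/m³, cost = 4.189 $/kg
  candidate S: M = 35.3 kN·m per $
  candidate A: M = 19.2 kN·m per $
  candidate H: M = 17.0 kN·m per $
  candidate P: M = 1.01 kN·m per $
  candidate W: M = 0.594 kN·m per $
  candidate C: M = 0.327 kN·m per $
Highest index: candidate S.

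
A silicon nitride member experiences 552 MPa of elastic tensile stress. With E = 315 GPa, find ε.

ε = σ/E = 552 / 315000 = 1.75×10⁻³.

1.75×10⁻³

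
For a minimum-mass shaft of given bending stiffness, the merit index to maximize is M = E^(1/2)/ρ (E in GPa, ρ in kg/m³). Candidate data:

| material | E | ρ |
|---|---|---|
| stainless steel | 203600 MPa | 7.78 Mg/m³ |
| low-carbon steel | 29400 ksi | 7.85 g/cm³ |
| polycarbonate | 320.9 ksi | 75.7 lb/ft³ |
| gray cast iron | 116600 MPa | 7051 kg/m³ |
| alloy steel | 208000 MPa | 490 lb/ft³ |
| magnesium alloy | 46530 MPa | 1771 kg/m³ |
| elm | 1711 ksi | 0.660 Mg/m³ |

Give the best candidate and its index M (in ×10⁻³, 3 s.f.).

Normalizing units and computing the index:
  stainless steel: E = 203.6 GPa, ρ = 7780 kg/m³
  low-carbon steel: E = 202.7 GPa, ρ = 7850 kg/m³
  polycarbonate: E = 2.213 GPa, ρ = 1213 kg/m³
  gray cast iron: E = 116.6 GPa, ρ = 7051 kg/m³
  alloy steel: E = 208.0 GPa, ρ = 7849 kg/m³
  magnesium alloy: E = 46.53 GPa, ρ = 1771 kg/m³
  elm: E = 11.80 GPa, ρ = 660.0 kg/m³
  elm: M = 5.20×10⁻³
  magnesium alloy: M = 3.85×10⁻³
  alloy steel: M = 1.84×10⁻³
  stainless steel: M = 1.83×10⁻³
  low-carbon steel: M = 1.81×10⁻³
  gray cast iron: M = 1.53×10⁻³
  polycarbonate: M = 1.23×10⁻³
Elm ranks first.

elm, M = 5.20×10⁻³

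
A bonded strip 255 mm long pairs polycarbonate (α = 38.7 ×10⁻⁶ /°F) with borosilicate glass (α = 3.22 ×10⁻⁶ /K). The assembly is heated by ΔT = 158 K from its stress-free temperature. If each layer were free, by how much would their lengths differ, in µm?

polycarbonate: α = 38.7×10⁻⁶/°F × 9/5 = 69.7×10⁻⁶/K.
Δα = |69.7 − 3.22|×10⁻⁶/K = 66.4×10⁻⁶/K.
ΔL_mismatch = Δα·L·ΔT = 66.4×10⁻⁶ × 255.0 mm × 158.0 K = 2680 µm.

2680 µm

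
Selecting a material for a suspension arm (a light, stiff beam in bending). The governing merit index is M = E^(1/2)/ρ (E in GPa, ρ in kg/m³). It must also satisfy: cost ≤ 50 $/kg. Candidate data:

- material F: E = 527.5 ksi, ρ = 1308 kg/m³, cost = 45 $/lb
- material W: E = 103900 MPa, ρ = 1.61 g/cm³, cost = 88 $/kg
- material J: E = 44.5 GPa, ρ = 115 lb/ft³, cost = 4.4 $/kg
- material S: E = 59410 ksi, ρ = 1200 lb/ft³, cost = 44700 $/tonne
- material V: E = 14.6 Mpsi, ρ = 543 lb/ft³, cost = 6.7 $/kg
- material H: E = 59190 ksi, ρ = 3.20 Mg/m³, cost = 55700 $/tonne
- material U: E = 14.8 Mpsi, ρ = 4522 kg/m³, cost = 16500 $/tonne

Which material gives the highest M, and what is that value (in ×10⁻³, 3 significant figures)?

material J, M = 3.62×10⁻³

Screen on constraints: cost ≤ 50 $/kg. Survivors: material J, material S, material V, material U.
In SI units:
  material J: E = 44.50 GPa, ρ = 1842 kg/m³
  material S: E = 409.6 GPa, ρ = 19220 kg/m³
  material V: E = 100.7 GPa, ρ = 8698 kg/m³
  material U: E = 102.0 GPa, ρ = 4522 kg/m³
  material J: M = 3.62×10⁻³
  material U: M = 2.23×10⁻³
  material V: M = 1.15×10⁻³
  material S: M = 1.05×10⁻³
Material J has the largest M.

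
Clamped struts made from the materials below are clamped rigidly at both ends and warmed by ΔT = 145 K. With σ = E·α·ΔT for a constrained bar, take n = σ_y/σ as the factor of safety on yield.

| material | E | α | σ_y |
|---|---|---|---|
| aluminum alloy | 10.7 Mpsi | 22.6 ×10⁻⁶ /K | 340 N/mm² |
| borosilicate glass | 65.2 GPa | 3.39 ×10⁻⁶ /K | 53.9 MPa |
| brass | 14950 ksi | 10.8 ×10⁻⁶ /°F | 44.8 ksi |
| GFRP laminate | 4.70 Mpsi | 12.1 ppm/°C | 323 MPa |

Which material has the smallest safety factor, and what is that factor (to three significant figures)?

brass, n = 1.06

With everything in SI (GPa, ×10⁻⁶/K, MPa):
  aluminum alloy: E = 73.77, α = 22.6, σ_y = 340.0 → σ = 242 MPa, n = 1.41
  borosilicate glass: E = 65.20, α = 3.39, σ_y = 53.90 → σ = 32.0 MPa, n = 1.68
  brass: E = 103.1, α = 19.4, σ_y = 308.9 → σ = 291 MPa, n = 1.06
  GFRP laminate: E = 32.41, α = 12.1, σ_y = 323.0 → σ = 56.9 MPa, n = 5.68
Brass has the lowest safety factor, n = 1.06.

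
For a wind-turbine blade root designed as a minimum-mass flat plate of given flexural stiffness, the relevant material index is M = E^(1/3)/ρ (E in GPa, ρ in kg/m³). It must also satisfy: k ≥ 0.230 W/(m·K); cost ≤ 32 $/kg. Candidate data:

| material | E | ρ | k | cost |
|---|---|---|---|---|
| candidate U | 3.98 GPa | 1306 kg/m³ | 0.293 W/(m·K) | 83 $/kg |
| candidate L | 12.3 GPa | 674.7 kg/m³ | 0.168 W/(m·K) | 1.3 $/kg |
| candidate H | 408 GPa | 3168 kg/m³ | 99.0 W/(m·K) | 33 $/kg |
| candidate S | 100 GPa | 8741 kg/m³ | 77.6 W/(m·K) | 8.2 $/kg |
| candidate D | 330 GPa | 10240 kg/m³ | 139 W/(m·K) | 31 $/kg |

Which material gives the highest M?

candidate D

Screen on constraints: k ≥ 0.230 W/(m·K); cost ≤ 32 $/kg. Survivors: candidate S, candidate D.
Per-candidate index values:
  candidate D: M = 0.675×10⁻³
  candidate S: M = 0.531×10⁻³
Candidate D ranks first.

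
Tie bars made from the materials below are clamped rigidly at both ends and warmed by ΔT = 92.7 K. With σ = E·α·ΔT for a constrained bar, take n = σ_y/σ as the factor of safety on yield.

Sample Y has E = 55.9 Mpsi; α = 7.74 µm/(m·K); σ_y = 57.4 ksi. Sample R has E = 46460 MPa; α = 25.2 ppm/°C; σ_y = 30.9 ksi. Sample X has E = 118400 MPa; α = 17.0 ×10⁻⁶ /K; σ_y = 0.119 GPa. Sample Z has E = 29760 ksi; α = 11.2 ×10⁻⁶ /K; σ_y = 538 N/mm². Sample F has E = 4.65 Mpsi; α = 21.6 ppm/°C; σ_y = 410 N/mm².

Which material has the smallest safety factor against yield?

With everything in SI (GPa, ×10⁻⁶/K, MPa):
  sample Y: E = 385.4, α = 7.74, σ_y = 395.8 → σ = 277 MPa, n = 1.43
  sample R: E = 46.46, α = 25.2, σ_y = 213.0 → σ = 109 MPa, n = 1.96
  sample X: E = 118.4, α = 17.0, σ_y = 119.0 → σ = 187 MPa, n = 0.638
  sample Z: E = 205.2, α = 11.2, σ_y = 538.0 → σ = 213 MPa, n = 2.53
  sample F: E = 32.06, α = 21.6, σ_y = 410.0 → σ = 64.2 MPa, n = 6.39
The minimum is sample X at n = 0.638.

sample X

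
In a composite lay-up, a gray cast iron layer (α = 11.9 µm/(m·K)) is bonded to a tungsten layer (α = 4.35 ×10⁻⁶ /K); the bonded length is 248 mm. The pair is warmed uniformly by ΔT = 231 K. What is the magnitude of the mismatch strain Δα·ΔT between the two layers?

Δα = |11.9 − 4.35|×10⁻⁶/K = 7.55×10⁻⁶/K.
Mismatch strain = Δα·ΔT = 7.55×10⁻⁶ × 231.0 = 1.74×10⁻³.

1.74×10⁻³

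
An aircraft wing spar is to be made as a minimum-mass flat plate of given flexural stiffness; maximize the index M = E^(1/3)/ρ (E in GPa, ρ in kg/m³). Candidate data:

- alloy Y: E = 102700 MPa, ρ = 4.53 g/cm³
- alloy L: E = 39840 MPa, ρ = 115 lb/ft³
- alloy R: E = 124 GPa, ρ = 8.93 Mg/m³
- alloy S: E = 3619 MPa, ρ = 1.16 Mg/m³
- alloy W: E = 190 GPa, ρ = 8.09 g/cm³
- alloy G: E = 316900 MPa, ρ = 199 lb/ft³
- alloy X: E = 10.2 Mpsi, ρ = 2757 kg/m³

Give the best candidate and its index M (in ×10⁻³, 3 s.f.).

After converting to SI:
  alloy Y: E = 102.7 GPa, ρ = 4530 kg/m³
  alloy L: E = 39.84 GPa, ρ = 1842 kg/m³
  alloy R: E = 124.0 GPa, ρ = 8930 kg/m³
  alloy S: E = 3.619 GPa, ρ = 1160 kg/m³
  alloy W: E = 190.0 GPa, ρ = 8090 kg/m³
  alloy G: E = 316.9 GPa, ρ = 3188 kg/m³
  alloy X: E = 70.33 GPa, ρ = 2757 kg/m³
  alloy G: M = 2.14×10⁻³
  alloy L: M = 1.85×10⁻³
  alloy X: M = 1.50×10⁻³
  alloy S: M = 1.32×10⁻³
  alloy Y: M = 1.03×10⁻³
  alloy W: M = 0.711×10⁻³
  alloy R: M = 0.558×10⁻³
Alloy G has the largest M.

alloy G, M = 2.14×10⁻³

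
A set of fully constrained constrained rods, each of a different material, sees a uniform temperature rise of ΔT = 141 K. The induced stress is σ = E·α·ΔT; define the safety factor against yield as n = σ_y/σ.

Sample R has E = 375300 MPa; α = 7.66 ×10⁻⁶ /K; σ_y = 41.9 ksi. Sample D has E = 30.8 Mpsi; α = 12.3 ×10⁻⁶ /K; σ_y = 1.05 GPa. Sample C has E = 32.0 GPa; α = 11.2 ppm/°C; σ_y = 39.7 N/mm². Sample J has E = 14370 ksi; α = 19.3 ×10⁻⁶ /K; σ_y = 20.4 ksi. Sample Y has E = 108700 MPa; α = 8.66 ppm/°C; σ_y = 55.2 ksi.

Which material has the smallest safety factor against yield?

With everything in SI (GPa, ×10⁻⁶/K, MPa):
  sample R: E = 375.3, α = 7.66, σ_y = 288.9 → σ = 405 MPa, n = 0.713
  sample D: E = 212.4, α = 12.3, σ_y = 1050 → σ = 368 MPa, n = 2.85
  sample C: E = 32.00, α = 11.2, σ_y = 39.70 → σ = 50.5 MPa, n = 0.786
  sample J: E = 99.08, α = 19.3, σ_y = 140.7 → σ = 270 MPa, n = 0.522
  sample Y: E = 108.7, α = 8.66, σ_y = 380.6 → σ = 133 MPa, n = 2.87
Sample J has the lowest safety factor, n = 0.522.

sample J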